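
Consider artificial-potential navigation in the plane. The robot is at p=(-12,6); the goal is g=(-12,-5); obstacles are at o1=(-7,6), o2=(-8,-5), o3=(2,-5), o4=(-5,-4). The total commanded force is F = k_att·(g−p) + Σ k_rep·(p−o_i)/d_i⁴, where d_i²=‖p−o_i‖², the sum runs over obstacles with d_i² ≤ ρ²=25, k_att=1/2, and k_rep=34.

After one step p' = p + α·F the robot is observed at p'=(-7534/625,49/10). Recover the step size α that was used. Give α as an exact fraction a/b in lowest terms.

α = 1/5

F_att = 1/2·(g−p) = 1/2·(0,-11) = (0.0000,-5.5000)
o1: d²=25 ≤ ρ²=25; F_rep = 34·(-5,0)/25² = (-0.2720,0.0000)
o2: d²=137 > ρ²=25 → inactive
o3: d²=317 > ρ²=25 → inactive
o4: d²=149 > ρ²=25 → inactive
F = F_att + ΣF_rep = (-0.2720,-5.5000)
Δp = p'−p = (-0.0544,-1.1000); α = Δx/Fx = (-34/625) / (-34/125) = 1/5
check: Δy/Fy = (-11/10) / (-11/2) = 1/5 ✓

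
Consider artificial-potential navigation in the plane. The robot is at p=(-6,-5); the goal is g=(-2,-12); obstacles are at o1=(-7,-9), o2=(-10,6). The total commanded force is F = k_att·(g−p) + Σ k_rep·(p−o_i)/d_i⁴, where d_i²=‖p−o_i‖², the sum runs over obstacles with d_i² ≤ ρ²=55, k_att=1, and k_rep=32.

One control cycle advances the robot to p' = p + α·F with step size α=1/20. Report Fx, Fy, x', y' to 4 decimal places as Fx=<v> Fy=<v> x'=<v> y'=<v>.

Fx=4.1107 Fy=-6.5571 x'=-5.7945 y'=-5.3279

F_att = 1·(g−p) = 1·(4,-7) = (4.0000,-7.0000)
o1: d²=17 ≤ ρ²=55; F_rep = 32·(1,4)/17² = (0.1107,0.4429)
o2: d²=137 > ρ²=55 → inactive
F = F_att + ΣF_rep = (4.1107,-6.5571)
p' = p + 1/20·F = (-5.7945,-5.3279)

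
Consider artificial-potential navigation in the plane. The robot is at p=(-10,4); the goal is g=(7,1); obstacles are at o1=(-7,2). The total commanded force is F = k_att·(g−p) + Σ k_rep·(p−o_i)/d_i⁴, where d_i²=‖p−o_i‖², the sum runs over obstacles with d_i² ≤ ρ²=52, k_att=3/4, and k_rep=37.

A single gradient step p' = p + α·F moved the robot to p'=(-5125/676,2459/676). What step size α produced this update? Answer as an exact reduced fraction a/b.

F_att = 3/4·(g−p) = 3/4·(17,-3) = (12.7500,-2.2500)
o1: d²=13 ≤ ρ²=52; F_rep = 37·(-3,2)/13² = (-0.6568,0.4379)
F = F_att + ΣF_rep = (12.0932,-1.8121)
Δp = p'−p = (2.4186,-0.3624); α = Δx/Fx = (1635/676) / (8175/676) = 1/5
check: Δy/Fy = (-245/676) / (-1225/676) = 1/5 ✓

α = 1/5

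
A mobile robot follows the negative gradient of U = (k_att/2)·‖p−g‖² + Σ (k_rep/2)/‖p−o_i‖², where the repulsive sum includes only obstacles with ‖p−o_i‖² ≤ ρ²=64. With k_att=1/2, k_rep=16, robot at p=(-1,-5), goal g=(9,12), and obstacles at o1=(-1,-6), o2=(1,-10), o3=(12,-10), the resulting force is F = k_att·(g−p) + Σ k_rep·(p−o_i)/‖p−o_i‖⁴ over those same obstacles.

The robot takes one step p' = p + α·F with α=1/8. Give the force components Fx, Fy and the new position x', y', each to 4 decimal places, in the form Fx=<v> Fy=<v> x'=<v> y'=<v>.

F_att = 1/2·(g−p) = 1/2·(10,17) = (5.0000,8.5000)
o1: d²=1 ≤ ρ²=64; F_rep = 16·(0,1)/1² = (0.0000,16.0000)
o2: d²=29 ≤ ρ²=64; F_rep = 16·(-2,5)/29² = (-0.0380,0.0951)
o3: d²=194 > ρ²=64 → inactive
F = F_att + ΣF_rep = (4.9620,24.5951)
p' = p + 1/8·F = (-0.3798,-1.9256)

Fx=4.9620 Fy=24.5951 x'=-0.3798 y'=-1.9256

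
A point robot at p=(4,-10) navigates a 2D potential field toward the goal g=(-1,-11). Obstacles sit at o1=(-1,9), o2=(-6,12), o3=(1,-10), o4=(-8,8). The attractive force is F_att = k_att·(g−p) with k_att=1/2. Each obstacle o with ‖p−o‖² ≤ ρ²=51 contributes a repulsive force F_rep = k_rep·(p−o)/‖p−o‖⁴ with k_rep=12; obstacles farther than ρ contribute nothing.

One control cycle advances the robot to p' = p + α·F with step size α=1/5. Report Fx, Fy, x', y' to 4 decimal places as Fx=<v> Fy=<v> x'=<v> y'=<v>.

Fx=-2.0556 Fy=-0.5000 x'=3.5889 y'=-10.1000

F_att = 1/2·(g−p) = 1/2·(-5,-1) = (-2.5000,-0.5000)
o1: d²=386 > ρ²=51 → inactive
o2: d²=584 > ρ²=51 → inactive
o3: d²=9 ≤ ρ²=51; F_rep = 12·(3,0)/9² = (0.4444,0.0000)
o4: d²=468 > ρ²=51 → inactive
F = F_att + ΣF_rep = (-2.0556,-0.5000)
p' = p + 1/5·F = (3.5889,-10.1000)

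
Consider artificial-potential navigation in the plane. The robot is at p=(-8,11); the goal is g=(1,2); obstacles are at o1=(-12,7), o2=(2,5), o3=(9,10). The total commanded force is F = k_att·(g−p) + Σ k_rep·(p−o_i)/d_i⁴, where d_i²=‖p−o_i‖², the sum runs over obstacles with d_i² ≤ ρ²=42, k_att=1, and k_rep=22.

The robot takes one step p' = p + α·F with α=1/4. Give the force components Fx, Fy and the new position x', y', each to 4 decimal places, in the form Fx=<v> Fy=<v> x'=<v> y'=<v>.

F_att = 1·(g−p) = 1·(9,-9) = (9.0000,-9.0000)
o1: d²=32 ≤ ρ²=42; F_rep = 22·(4,4)/32² = (0.0859,0.0859)
o2: d²=136 > ρ²=42 → inactive
o3: d²=290 > ρ²=42 → inactive
F = F_att + ΣF_rep = (9.0859,-8.9141)
p' = p + 1/4·F = (-5.7285,8.7715)

Fx=9.0859 Fy=-8.9141 x'=-5.7285 y'=8.7715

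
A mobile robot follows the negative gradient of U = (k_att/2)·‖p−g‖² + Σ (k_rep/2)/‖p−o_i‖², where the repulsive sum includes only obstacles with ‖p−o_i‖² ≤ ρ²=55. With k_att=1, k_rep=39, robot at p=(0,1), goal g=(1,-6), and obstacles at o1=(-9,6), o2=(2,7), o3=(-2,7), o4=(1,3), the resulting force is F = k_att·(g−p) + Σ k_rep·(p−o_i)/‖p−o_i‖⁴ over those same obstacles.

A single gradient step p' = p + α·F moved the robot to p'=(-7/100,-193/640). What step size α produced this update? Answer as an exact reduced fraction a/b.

F_att = 1·(g−p) = 1·(1,-7) = (1.0000,-7.0000)
o1: d²=106 > ρ²=55 → inactive
o2: d²=40 ≤ ρ²=55; F_rep = 39·(-2,-6)/40² = (-0.0488,-0.1462)
o3: d²=40 ≤ ρ²=55; F_rep = 39·(2,-6)/40² = (0.0488,-0.1462)
o4: d²=5 ≤ ρ²=55; F_rep = 39·(-1,-2)/5² = (-1.5600,-3.1200)
F = F_att + ΣF_rep = (-0.5600,-10.4125)
Δp = p'−p = (-0.0700,-1.3016); α = Δx/Fx = (-7/100) / (-14/25) = 1/8
check: Δy/Fy = (-833/640) / (-833/80) = 1/8 ✓

α = 1/8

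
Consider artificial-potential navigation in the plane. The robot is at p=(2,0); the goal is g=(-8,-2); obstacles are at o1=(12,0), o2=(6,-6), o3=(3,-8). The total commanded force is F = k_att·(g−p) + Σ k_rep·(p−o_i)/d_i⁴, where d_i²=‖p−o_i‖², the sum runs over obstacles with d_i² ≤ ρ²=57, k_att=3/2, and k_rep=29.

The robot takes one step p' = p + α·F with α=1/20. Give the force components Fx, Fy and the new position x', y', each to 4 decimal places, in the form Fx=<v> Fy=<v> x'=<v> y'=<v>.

F_att = 3/2·(g−p) = 3/2·(-10,-2) = (-15.0000,-3.0000)
o1: d²=100 > ρ²=57 → inactive
o2: d²=52 ≤ ρ²=57; F_rep = 29·(-4,6)/52² = (-0.0429,0.0643)
o3: d²=65 > ρ²=57 → inactive
F = F_att + ΣF_rep = (-15.0429,-2.9357)
p' = p + 1/20·F = (1.2479,-0.1468)

Fx=-15.0429 Fy=-2.9357 x'=1.2479 y'=-0.1468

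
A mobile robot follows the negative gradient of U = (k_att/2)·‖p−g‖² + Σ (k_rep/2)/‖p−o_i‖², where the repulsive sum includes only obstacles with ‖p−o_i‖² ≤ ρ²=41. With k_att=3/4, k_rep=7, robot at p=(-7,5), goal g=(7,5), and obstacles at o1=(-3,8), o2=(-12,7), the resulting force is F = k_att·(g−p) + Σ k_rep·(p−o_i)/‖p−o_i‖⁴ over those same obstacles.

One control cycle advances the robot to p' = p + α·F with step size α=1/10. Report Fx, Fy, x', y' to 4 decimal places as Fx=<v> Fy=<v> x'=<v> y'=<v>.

F_att = 3/4·(g−p) = 3/4·(14,0) = (10.5000,0.0000)
o1: d²=25 ≤ ρ²=41; F_rep = 7·(-4,-3)/25² = (-0.0448,-0.0336)
o2: d²=29 ≤ ρ²=41; F_rep = 7·(5,-2)/29² = (0.0416,-0.0166)
F = F_att + ΣF_rep = (10.4968,-0.0502)
p' = p + 1/10·F = (-5.9503,4.9950)

Fx=10.4968 Fy=-0.0502 x'=-5.9503 y'=4.9950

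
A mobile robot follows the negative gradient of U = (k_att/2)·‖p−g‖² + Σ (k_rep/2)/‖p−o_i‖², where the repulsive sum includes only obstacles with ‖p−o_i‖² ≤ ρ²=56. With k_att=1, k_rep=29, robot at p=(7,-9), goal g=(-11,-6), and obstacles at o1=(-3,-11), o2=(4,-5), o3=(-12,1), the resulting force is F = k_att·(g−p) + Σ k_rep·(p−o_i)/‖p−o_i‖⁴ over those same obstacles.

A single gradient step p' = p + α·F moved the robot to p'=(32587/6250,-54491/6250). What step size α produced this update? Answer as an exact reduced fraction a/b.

α = 1/10

F_att = 1·(g−p) = 1·(-18,3) = (-18.0000,3.0000)
o1: d²=104 > ρ²=56 → inactive
o2: d²=25 ≤ ρ²=56; F_rep = 29·(3,-4)/25² = (0.1392,-0.1856)
o3: d²=461 > ρ²=56 → inactive
F = F_att + ΣF_rep = (-17.8608,2.8144)
Δp = p'−p = (-1.7861,0.2814); α = Δx/Fx = (-11163/6250) / (-11163/625) = 1/10
check: Δy/Fy = (1759/6250) / (1759/625) = 1/10 ✓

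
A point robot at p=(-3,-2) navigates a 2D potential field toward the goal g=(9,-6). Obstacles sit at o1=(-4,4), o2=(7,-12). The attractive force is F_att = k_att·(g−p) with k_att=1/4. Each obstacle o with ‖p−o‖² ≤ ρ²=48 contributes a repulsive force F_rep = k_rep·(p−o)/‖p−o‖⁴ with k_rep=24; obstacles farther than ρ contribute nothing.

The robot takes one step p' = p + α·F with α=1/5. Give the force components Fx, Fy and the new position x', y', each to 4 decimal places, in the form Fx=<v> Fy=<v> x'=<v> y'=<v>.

F_att = 1/4·(g−p) = 1/4·(12,-4) = (3.0000,-1.0000)
o1: d²=37 ≤ ρ²=48; F_rep = 24·(1,-6)/37² = (0.0175,-0.1052)
o2: d²=200 > ρ²=48 → inactive
F = F_att + ΣF_rep = (3.0175,-1.1052)
p' = p + 1/5·F = (-2.3965,-2.2210)

Fx=3.0175 Fy=-1.1052 x'=-2.3965 y'=-2.2210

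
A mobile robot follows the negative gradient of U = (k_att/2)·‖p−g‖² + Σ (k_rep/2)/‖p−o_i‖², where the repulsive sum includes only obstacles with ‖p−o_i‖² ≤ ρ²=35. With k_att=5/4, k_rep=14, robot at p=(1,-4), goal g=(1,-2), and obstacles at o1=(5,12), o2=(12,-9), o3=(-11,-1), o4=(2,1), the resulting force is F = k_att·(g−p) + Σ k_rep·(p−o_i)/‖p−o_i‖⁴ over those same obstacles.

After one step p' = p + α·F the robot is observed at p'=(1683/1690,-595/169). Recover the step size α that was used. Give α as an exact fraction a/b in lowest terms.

F_att = 5/4·(g−p) = 5/4·(0,2) = (0.0000,2.5000)
o1: d²=272 > ρ²=35 → inactive
o2: d²=146 > ρ²=35 → inactive
o3: d²=153 > ρ²=35 → inactive
o4: d²=26 ≤ ρ²=35; F_rep = 14·(-1,-5)/26² = (-0.0207,-0.1036)
F = F_att + ΣF_rep = (-0.0207,2.3964)
Δp = p'−p = (-0.0041,0.4793); α = Δx/Fx = (-7/1690) / (-7/338) = 1/5
check: Δy/Fy = (81/169) / (405/169) = 1/5 ✓

α = 1/5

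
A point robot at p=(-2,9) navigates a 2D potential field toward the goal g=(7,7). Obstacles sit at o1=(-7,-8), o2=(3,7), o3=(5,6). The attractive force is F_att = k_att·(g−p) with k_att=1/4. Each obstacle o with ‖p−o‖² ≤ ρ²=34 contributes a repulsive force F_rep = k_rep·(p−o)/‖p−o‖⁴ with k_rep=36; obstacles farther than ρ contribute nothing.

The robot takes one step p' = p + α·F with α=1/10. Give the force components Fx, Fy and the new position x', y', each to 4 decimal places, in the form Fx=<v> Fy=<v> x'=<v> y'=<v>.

F_att = 1/4·(g−p) = 1/4·(9,-2) = (2.2500,-0.5000)
o1: d²=314 > ρ²=34 → inactive
o2: d²=29 ≤ ρ²=34; F_rep = 36·(-5,2)/29² = (-0.2140,0.0856)
o3: d²=58 > ρ²=34 → inactive
F = F_att + ΣF_rep = (2.0360,-0.4144)
p' = p + 1/10·F = (-1.7964,8.9586)

Fx=2.0360 Fy=-0.4144 x'=-1.7964 y'=8.9586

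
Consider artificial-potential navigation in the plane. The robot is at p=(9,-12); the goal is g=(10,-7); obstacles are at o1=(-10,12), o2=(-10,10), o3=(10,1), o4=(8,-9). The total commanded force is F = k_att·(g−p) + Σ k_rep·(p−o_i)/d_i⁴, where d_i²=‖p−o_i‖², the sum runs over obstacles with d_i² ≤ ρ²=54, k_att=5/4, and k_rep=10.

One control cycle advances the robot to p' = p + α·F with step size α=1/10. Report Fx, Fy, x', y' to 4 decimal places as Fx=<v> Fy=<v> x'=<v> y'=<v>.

Fx=1.3500 Fy=5.9500 x'=9.1350 y'=-11.4050

F_att = 5/4·(g−p) = 5/4·(1,5) = (1.2500,6.2500)
o1: d²=937 > ρ²=54 → inactive
o2: d²=845 > ρ²=54 → inactive
o3: d²=170 > ρ²=54 → inactive
o4: d²=10 ≤ ρ²=54; F_rep = 10·(1,-3)/10² = (0.1000,-0.3000)
F = F_att + ΣF_rep = (1.3500,5.9500)
p' = p + 1/10·F = (9.1350,-11.4050)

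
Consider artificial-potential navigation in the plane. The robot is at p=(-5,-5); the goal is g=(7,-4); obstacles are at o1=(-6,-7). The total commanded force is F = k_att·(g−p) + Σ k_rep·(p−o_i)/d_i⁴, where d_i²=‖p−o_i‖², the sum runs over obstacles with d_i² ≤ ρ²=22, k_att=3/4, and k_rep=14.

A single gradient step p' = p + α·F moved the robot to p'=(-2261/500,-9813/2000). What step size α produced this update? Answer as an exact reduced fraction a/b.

α = 1/20

F_att = 3/4·(g−p) = 3/4·(12,1) = (9.0000,0.7500)
o1: d²=5 ≤ ρ²=22; F_rep = 14·(1,2)/5² = (0.5600,1.1200)
F = F_att + ΣF_rep = (9.5600,1.8700)
Δp = p'−p = (0.4780,0.0935); α = Δx/Fx = (239/500) / (239/25) = 1/20
check: Δy/Fy = (187/2000) / (187/100) = 1/20 ✓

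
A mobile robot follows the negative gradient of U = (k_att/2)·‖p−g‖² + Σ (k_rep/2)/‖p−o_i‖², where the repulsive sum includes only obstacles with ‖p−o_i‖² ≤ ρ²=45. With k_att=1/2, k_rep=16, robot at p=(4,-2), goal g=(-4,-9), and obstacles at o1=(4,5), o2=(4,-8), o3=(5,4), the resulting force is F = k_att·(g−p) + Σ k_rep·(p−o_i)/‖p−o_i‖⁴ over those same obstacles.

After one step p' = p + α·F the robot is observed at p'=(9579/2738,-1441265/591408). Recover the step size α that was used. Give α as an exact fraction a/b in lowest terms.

α = 1/8

F_att = 1/2·(g−p) = 1/2·(-8,-7) = (-4.0000,-3.5000)
o1: d²=49 > ρ²=45 → inactive
o2: d²=36 ≤ ρ²=45; F_rep = 16·(0,6)/36² = (0.0000,0.0741)
o3: d²=37 ≤ ρ²=45; F_rep = 16·(-1,-6)/37² = (-0.0117,-0.0701)
F = F_att + ΣF_rep = (-4.0117,-3.4961)
Δp = p'−p = (-0.5015,-0.4370); α = Δx/Fx = (-1373/2738) / (-5492/1369) = 1/8
check: Δy/Fy = (-258449/591408) / (-258449/73926) = 1/8 ✓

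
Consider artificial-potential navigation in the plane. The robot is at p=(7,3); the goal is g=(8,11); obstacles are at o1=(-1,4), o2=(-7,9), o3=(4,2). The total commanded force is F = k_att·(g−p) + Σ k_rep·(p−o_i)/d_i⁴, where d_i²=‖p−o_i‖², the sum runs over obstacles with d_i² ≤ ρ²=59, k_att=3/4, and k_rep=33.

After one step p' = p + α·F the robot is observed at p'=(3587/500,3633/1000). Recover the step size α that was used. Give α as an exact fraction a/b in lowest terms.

α = 1/10

F_att = 3/4·(g−p) = 3/4·(1,8) = (0.7500,6.0000)
o1: d²=65 > ρ²=59 → inactive
o2: d²=232 > ρ²=59 → inactive
o3: d²=10 ≤ ρ²=59; F_rep = 33·(3,1)/10² = (0.9900,0.3300)
F = F_att + ΣF_rep = (1.7400,6.3300)
Δp = p'−p = (0.1740,0.6330); α = Δx/Fx = (87/500) / (87/50) = 1/10
check: Δy/Fy = (633/1000) / (633/100) = 1/10 ✓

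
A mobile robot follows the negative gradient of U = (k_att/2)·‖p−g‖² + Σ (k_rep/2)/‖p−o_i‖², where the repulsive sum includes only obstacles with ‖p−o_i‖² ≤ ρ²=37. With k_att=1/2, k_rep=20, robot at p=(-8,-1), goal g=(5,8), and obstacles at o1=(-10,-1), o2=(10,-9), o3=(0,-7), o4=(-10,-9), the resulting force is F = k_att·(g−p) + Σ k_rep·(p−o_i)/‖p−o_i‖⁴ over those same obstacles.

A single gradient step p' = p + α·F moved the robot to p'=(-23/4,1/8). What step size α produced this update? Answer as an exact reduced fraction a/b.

F_att = 1/2·(g−p) = 1/2·(13,9) = (6.5000,4.5000)
o1: d²=4 ≤ ρ²=37; F_rep = 20·(2,0)/4² = (2.5000,0.0000)
o2: d²=388 > ρ²=37 → inactive
o3: d²=100 > ρ²=37 → inactive
o4: d²=68 > ρ²=37 → inactive
F = F_att + ΣF_rep = (9.0000,4.5000)
Δp = p'−p = (2.2500,1.1250); α = Δx/Fx = (9/4) / (9) = 1/4
check: Δy/Fy = (9/8) / (9/2) = 1/4 ✓

α = 1/4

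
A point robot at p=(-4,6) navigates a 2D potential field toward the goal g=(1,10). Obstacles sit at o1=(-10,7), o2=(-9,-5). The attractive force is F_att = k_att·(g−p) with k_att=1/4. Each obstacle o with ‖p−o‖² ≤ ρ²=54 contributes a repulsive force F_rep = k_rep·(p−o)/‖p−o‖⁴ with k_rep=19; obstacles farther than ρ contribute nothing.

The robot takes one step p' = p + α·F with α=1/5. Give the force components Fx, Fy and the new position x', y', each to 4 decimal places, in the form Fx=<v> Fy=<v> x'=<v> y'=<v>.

Fx=1.3333 Fy=0.9861 x'=-3.7333 y'=6.1972

F_att = 1/4·(g−p) = 1/4·(5,4) = (1.2500,1.0000)
o1: d²=37 ≤ ρ²=54; F_rep = 19·(6,-1)/37² = (0.0833,-0.0139)
o2: d²=146 > ρ²=54 → inactive
F = F_att + ΣF_rep = (1.3333,0.9861)
p' = p + 1/5·F = (-3.7333,6.1972)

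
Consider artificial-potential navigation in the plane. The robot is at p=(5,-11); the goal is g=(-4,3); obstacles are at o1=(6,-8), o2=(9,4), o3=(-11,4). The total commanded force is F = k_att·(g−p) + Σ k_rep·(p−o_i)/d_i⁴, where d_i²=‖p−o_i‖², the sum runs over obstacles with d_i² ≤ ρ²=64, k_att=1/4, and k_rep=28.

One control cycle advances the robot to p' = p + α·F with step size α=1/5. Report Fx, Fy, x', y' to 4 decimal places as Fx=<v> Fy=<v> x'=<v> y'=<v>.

Fx=-2.5300 Fy=2.6600 x'=4.4940 y'=-10.4680

F_att = 1/4·(g−p) = 1/4·(-9,14) = (-2.2500,3.5000)
o1: d²=10 ≤ ρ²=64; F_rep = 28·(-1,-3)/10² = (-0.2800,-0.8400)
o2: d²=241 > ρ²=64 → inactive
o3: d²=481 > ρ²=64 → inactive
F = F_att + ΣF_rep = (-2.5300,2.6600)
p' = p + 1/5·F = (4.4940,-10.4680)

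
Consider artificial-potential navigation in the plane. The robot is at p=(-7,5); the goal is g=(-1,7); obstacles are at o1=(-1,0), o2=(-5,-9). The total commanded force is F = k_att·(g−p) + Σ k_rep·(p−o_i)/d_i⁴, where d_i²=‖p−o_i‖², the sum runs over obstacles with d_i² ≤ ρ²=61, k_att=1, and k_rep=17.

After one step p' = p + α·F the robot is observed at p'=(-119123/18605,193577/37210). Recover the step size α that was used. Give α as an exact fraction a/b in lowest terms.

F_att = 1·(g−p) = 1·(6,2) = (6.0000,2.0000)
o1: d²=61 ≤ ρ²=61; F_rep = 17·(-6,5)/61² = (-0.0274,0.0228)
o2: d²=200 > ρ²=61 → inactive
F = F_att + ΣF_rep = (5.9726,2.0228)
Δp = p'−p = (0.5973,0.2023); α = Δx/Fx = (11112/18605) / (22224/3721) = 1/10
check: Δy/Fy = (7527/37210) / (7527/3721) = 1/10 ✓

α = 1/10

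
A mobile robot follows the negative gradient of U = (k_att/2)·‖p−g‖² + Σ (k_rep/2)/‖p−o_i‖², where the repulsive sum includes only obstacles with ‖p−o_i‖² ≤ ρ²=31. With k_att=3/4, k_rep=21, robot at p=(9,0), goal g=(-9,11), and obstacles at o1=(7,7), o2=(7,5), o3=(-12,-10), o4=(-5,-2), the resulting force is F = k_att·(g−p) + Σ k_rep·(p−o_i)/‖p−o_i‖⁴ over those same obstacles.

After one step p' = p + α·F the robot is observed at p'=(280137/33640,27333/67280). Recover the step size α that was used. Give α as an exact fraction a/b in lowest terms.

α = 1/20

F_att = 3/4·(g−p) = 3/4·(-18,11) = (-13.5000,8.2500)
o1: d²=53 > ρ²=31 → inactive
o2: d²=29 ≤ ρ²=31; F_rep = 21·(2,-5)/29² = (0.0499,-0.1249)
o3: d²=541 > ρ²=31 → inactive
o4: d²=200 > ρ²=31 → inactive
F = F_att + ΣF_rep = (-13.4501,8.1251)
Δp = p'−p = (-0.6725,0.4063); α = Δx/Fx = (-22623/33640) / (-22623/1682) = 1/20
check: Δy/Fy = (27333/67280) / (27333/3364) = 1/20 ✓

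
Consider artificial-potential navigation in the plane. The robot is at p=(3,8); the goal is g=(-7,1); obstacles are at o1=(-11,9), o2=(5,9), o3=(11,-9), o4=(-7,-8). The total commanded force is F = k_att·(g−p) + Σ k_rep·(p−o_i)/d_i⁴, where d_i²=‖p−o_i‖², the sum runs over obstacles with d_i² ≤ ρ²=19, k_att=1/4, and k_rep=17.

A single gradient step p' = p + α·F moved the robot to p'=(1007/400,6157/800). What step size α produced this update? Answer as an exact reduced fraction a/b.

F_att = 1/4·(g−p) = 1/4·(-10,-7) = (-2.5000,-1.7500)
o1: d²=197 > ρ²=19 → inactive
o2: d²=5 ≤ ρ²=19; F_rep = 17·(-2,-1)/5² = (-1.3600,-0.6800)
o3: d²=353 > ρ²=19 → inactive
o4: d²=356 > ρ²=19 → inactive
F = F_att + ΣF_rep = (-3.8600,-2.4300)
Δp = p'−p = (-0.4825,-0.3038); α = Δx/Fx = (-193/400) / (-193/50) = 1/8
check: Δy/Fy = (-243/800) / (-243/100) = 1/8 ✓

α = 1/8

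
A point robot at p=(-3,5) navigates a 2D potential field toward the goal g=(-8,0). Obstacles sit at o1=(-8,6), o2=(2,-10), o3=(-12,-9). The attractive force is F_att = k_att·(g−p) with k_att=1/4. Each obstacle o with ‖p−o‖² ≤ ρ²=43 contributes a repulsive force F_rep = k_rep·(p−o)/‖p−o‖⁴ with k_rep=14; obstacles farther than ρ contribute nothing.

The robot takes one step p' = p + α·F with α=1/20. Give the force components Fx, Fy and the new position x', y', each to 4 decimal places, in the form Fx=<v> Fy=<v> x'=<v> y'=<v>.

Fx=-1.1464 Fy=-1.2707 x'=-3.0573 y'=4.9365

F_att = 1/4·(g−p) = 1/4·(-5,-5) = (-1.2500,-1.2500)
o1: d²=26 ≤ ρ²=43; F_rep = 14·(5,-1)/26² = (0.1036,-0.0207)
o2: d²=250 > ρ²=43 → inactive
o3: d²=277 > ρ²=43 → inactive
F = F_att + ΣF_rep = (-1.1464,-1.2707)
p' = p + 1/20·F = (-3.0573,4.9365)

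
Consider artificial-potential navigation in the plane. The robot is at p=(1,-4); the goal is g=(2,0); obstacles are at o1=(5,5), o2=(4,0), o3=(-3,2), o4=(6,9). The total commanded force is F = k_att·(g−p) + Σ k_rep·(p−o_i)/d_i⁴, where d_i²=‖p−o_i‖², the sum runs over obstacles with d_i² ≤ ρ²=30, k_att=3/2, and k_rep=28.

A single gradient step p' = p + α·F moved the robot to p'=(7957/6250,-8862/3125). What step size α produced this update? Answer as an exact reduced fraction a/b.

F_att = 3/2·(g−p) = 3/2·(1,4) = (1.5000,6.0000)
o1: d²=97 > ρ²=30 → inactive
o2: d²=25 ≤ ρ²=30; F_rep = 28·(-3,-4)/25² = (-0.1344,-0.1792)
o3: d²=52 > ρ²=30 → inactive
o4: d²=194 > ρ²=30 → inactive
F = F_att + ΣF_rep = (1.3656,5.8208)
Δp = p'−p = (0.2731,1.1642); α = Δx/Fx = (1707/6250) / (1707/1250) = 1/5
check: Δy/Fy = (3638/3125) / (3638/625) = 1/5 ✓

α = 1/5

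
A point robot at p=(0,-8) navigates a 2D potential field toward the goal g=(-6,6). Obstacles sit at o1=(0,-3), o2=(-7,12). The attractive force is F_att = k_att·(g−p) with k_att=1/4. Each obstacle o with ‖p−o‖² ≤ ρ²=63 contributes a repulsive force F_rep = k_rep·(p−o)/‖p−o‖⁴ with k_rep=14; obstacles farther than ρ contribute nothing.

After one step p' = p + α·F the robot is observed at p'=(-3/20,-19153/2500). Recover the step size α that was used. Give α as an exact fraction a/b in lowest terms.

α = 1/10

F_att = 1/4·(g−p) = 1/4·(-6,14) = (-1.5000,3.5000)
o1: d²=25 ≤ ρ²=63; F_rep = 14·(0,-5)/25² = (0.0000,-0.1120)
o2: d²=449 > ρ²=63 → inactive
F = F_att + ΣF_rep = (-1.5000,3.3880)
Δp = p'−p = (-0.1500,0.3388); α = Δx/Fx = (-3/20) / (-3/2) = 1/10
check: Δy/Fy = (847/2500) / (847/250) = 1/10 ✓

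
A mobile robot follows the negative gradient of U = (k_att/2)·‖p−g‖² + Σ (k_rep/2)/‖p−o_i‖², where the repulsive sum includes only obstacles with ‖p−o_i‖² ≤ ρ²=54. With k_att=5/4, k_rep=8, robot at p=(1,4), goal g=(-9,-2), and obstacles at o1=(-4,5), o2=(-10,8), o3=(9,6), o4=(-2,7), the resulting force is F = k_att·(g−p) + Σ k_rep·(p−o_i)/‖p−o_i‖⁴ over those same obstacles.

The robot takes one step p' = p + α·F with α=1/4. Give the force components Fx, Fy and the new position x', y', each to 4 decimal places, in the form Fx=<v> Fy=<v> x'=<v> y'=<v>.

F_att = 5/4·(g−p) = 5/4·(-10,-6) = (-12.5000,-7.5000)
o1: d²=26 ≤ ρ²=54; F_rep = 8·(5,-1)/26² = (0.0592,-0.0118)
o2: d²=137 > ρ²=54 → inactive
o3: d²=68 > ρ²=54 → inactive
o4: d²=18 ≤ ρ²=54; F_rep = 8·(3,-3)/18² = (0.0741,-0.0741)
F = F_att + ΣF_rep = (-12.3668,-7.5859)
p' = p + 1/4·F = (-2.0917,2.1035)

Fx=-12.3668 Fy=-7.5859 x'=-2.0917 y'=2.1035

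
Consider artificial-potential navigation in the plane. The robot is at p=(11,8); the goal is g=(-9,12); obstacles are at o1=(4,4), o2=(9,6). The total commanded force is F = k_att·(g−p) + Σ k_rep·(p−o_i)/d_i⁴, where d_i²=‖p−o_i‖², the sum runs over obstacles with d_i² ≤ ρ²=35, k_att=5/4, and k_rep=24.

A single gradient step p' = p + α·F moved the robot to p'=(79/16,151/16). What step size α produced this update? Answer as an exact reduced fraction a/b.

α = 1/4

F_att = 5/4·(g−p) = 5/4·(-20,4) = (-25.0000,5.0000)
o1: d²=65 > ρ²=35 → inactive
o2: d²=8 ≤ ρ²=35; F_rep = 24·(2,2)/8² = (0.7500,0.7500)
F = F_att + ΣF_rep = (-24.2500,5.7500)
Δp = p'−p = (-6.0625,1.4375); α = Δx/Fx = (-97/16) / (-97/4) = 1/4
check: Δy/Fy = (23/16) / (23/4) = 1/4 ✓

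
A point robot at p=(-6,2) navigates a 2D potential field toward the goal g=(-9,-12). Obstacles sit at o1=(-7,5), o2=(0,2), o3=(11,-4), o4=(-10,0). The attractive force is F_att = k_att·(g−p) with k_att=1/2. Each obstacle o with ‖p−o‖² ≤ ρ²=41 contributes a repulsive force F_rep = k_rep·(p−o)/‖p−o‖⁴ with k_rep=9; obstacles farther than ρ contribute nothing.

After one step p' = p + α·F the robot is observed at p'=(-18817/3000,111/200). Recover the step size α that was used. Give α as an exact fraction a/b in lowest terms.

α = 1/5

F_att = 1/2·(g−p) = 1/2·(-3,-14) = (-1.5000,-7.0000)
o1: d²=10 ≤ ρ²=41; F_rep = 9·(1,-3)/10² = (0.0900,-0.2700)
o2: d²=36 ≤ ρ²=41; F_rep = 9·(-6,0)/36² = (-0.0417,0.0000)
o3: d²=325 > ρ²=41 → inactive
o4: d²=20 ≤ ρ²=41; F_rep = 9·(4,2)/20² = (0.0900,0.0450)
F = F_att + ΣF_rep = (-1.3617,-7.2250)
Δp = p'−p = (-0.2723,-1.4450); α = Δx/Fx = (-817/3000) / (-817/600) = 1/5
check: Δy/Fy = (-289/200) / (-289/40) = 1/5 ✓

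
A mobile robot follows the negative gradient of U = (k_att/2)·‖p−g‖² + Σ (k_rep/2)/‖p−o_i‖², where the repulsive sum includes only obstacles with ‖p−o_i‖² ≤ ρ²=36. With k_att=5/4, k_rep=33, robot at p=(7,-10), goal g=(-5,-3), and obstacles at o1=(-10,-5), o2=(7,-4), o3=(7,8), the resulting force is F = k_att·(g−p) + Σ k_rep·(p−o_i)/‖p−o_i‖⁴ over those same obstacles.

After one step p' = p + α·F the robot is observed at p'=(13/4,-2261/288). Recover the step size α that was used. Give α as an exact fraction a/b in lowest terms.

F_att = 5/4·(g−p) = 5/4·(-12,7) = (-15.0000,8.7500)
o1: d²=314 > ρ²=36 → inactive
o2: d²=36 ≤ ρ²=36; F_rep = 33·(0,-6)/36² = (0.0000,-0.1528)
o3: d²=324 > ρ²=36 → inactive
F = F_att + ΣF_rep = (-15.0000,8.5972)
Δp = p'−p = (-3.7500,2.1493); α = Δx/Fx = (-15/4) / (-15) = 1/4
check: Δy/Fy = (619/288) / (619/72) = 1/4 ✓

α = 1/4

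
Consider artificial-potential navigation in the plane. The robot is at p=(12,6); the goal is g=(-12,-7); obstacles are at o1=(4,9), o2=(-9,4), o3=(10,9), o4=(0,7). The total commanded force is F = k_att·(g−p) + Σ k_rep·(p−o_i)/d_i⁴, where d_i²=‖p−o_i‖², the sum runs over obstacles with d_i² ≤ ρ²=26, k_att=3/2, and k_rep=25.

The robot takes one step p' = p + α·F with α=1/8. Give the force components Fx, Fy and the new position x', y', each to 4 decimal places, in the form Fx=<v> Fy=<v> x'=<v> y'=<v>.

Fx=-35.7041 Fy=-19.9438 x'=7.5370 y'=3.5070

F_att = 3/2·(g−p) = 3/2·(-24,-13) = (-36.0000,-19.5000)
o1: d²=73 > ρ²=26 → inactive
o2: d²=445 > ρ²=26 → inactive
o3: d²=13 ≤ ρ²=26; F_rep = 25·(2,-3)/13² = (0.2959,-0.4438)
o4: d²=145 > ρ²=26 → inactive
F = F_att + ΣF_rep = (-35.7041,-19.9438)
p' = p + 1/8·F = (7.5370,3.5070)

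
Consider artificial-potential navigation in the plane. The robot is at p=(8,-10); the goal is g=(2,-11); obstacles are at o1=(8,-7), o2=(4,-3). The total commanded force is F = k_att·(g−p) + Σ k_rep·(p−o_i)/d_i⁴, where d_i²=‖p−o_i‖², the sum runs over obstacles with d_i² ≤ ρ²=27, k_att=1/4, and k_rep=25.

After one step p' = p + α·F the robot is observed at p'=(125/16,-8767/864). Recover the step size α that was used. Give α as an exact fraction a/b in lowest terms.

F_att = 1/4·(g−p) = 1/4·(-6,-1) = (-1.5000,-0.2500)
o1: d²=9 ≤ ρ²=27; F_rep = 25·(0,-3)/9² = (0.0000,-0.9259)
o2: d²=65 > ρ²=27 → inactive
F = F_att + ΣF_rep = (-1.5000,-1.1759)
Δp = p'−p = (-0.1875,-0.1470); α = Δx/Fx = (-3/16) / (-3/2) = 1/8
check: Δy/Fy = (-127/864) / (-127/108) = 1/8 ✓

α = 1/8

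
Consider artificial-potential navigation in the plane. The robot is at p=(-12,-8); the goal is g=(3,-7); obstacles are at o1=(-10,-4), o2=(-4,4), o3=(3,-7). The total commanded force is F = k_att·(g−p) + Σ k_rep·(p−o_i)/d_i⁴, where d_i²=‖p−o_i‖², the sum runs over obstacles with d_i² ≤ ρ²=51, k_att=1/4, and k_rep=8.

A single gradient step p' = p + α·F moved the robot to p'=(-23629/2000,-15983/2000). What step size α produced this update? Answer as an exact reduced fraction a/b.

α = 1/20

F_att = 1/4·(g−p) = 1/4·(15,1) = (3.7500,0.2500)
o1: d²=20 ≤ ρ²=51; F_rep = 8·(-2,-4)/20² = (-0.0400,-0.0800)
o2: d²=208 > ρ²=51 → inactive
o3: d²=226 > ρ²=51 → inactive
F = F_att + ΣF_rep = (3.7100,0.1700)
Δp = p'−p = (0.1855,0.0085); α = Δx/Fx = (371/2000) / (371/100) = 1/20
check: Δy/Fy = (17/2000) / (17/100) = 1/20 ✓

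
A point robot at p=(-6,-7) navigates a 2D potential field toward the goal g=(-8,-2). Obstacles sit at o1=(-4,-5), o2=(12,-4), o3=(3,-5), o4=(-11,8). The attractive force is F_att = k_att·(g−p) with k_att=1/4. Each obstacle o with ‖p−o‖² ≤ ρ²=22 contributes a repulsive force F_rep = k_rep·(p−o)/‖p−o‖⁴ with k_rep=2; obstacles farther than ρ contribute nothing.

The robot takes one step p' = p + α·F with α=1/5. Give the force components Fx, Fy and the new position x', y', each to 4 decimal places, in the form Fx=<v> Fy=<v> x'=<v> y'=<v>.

Fx=-0.5625 Fy=1.1875 x'=-6.1125 y'=-6.7625

F_att = 1/4·(g−p) = 1/4·(-2,5) = (-0.5000,1.2500)
o1: d²=8 ≤ ρ²=22; F_rep = 2·(-2,-2)/8² = (-0.0625,-0.0625)
o2: d²=333 > ρ²=22 → inactive
o3: d²=85 > ρ²=22 → inactive
o4: d²=250 > ρ²=22 → inactive
F = F_att + ΣF_rep = (-0.5625,1.1875)
p' = p + 1/5·F = (-6.1125,-6.7625)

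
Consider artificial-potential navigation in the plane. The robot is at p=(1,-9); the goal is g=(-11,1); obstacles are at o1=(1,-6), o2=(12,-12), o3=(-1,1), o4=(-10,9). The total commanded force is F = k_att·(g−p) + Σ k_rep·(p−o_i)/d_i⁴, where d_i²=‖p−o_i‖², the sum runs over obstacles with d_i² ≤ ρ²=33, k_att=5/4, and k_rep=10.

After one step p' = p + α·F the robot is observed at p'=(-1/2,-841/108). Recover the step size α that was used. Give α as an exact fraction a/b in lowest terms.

α = 1/10

F_att = 5/4·(g−p) = 5/4·(-12,10) = (-15.0000,12.5000)
o1: d²=9 ≤ ρ²=33; F_rep = 10·(0,-3)/9² = (0.0000,-0.3704)
o2: d²=130 > ρ²=33 → inactive
o3: d²=104 > ρ²=33 → inactive
o4: d²=445 > ρ²=33 → inactive
F = F_att + ΣF_rep = (-15.0000,12.1296)
Δp = p'−p = (-1.5000,1.2130); α = Δx/Fx = (-3/2) / (-15) = 1/10
check: Δy/Fy = (131/108) / (655/54) = 1/10 ✓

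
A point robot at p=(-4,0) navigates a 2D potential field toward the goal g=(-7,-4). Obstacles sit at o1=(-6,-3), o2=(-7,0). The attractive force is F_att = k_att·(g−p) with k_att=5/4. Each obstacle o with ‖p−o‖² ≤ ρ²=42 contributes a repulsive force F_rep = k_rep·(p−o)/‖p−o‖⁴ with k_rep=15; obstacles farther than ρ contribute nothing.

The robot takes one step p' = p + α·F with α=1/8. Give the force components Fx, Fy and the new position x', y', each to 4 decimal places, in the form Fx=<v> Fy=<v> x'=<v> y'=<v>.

Fx=-3.0169 Fy=-4.7337 x'=-4.3771 y'=-0.5917

F_att = 5/4·(g−p) = 5/4·(-3,-4) = (-3.7500,-5.0000)
o1: d²=13 ≤ ρ²=42; F_rep = 15·(2,3)/13² = (0.1775,0.2663)
o2: d²=9 ≤ ρ²=42; F_rep = 15·(3,0)/9² = (0.5556,0.0000)
F = F_att + ΣF_rep = (-3.0169,-4.7337)
p' = p + 1/8·F = (-4.3771,-0.5917)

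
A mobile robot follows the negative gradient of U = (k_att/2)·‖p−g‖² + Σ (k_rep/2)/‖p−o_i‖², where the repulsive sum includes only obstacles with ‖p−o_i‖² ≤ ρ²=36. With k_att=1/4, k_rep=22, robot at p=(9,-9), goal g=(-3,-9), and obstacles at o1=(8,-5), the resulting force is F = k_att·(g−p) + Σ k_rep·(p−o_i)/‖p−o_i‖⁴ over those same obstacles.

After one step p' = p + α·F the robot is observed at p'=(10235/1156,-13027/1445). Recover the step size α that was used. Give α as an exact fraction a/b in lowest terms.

F_att = 1/4·(g−p) = 1/4·(-12,0) = (-3.0000,0.0000)
o1: d²=17 ≤ ρ²=36; F_rep = 22·(1,-4)/17² = (0.0761,-0.3045)
F = F_att + ΣF_rep = (-2.9239,-0.3045)
Δp = p'−p = (-0.1462,-0.0152); α = Δx/Fx = (-169/1156) / (-845/289) = 1/20
check: Δy/Fy = (-22/1445) / (-88/289) = 1/20 ✓

α = 1/20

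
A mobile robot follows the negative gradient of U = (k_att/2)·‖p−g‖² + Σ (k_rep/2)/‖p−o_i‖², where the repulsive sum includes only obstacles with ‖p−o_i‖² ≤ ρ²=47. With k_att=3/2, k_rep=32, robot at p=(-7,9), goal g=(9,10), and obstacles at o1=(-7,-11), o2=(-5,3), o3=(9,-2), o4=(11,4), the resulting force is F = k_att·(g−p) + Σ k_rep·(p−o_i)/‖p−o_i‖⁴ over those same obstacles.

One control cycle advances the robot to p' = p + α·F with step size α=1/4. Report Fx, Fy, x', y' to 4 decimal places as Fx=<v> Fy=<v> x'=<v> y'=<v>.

Fx=23.9600 Fy=1.6200 x'=-1.0100 y'=9.4050

F_att = 3/2·(g−p) = 3/2·(16,1) = (24.0000,1.5000)
o1: d²=400 > ρ²=47 → inactive
o2: d²=40 ≤ ρ²=47; F_rep = 32·(-2,6)/40² = (-0.0400,0.1200)
o3: d²=377 > ρ²=47 → inactive
o4: d²=349 > ρ²=47 → inactive
F = F_att + ΣF_rep = (23.9600,1.6200)
p' = p + 1/4·F = (-1.0100,9.4050)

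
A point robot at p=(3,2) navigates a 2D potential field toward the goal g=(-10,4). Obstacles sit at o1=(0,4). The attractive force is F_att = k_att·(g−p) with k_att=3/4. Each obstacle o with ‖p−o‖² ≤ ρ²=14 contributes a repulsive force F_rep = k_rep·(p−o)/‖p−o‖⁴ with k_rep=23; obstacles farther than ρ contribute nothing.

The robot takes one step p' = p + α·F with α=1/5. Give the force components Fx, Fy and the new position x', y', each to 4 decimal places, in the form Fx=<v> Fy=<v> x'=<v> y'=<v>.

Fx=-9.3417 Fy=1.2278 x'=1.1317 y'=2.2456

F_att = 3/4·(g−p) = 3/4·(-13,2) = (-9.7500,1.5000)
o1: d²=13 ≤ ρ²=14; F_rep = 23·(3,-2)/13² = (0.4083,-0.2722)
F = F_att + ΣF_rep = (-9.3417,1.2278)
p' = p + 1/5·F = (1.1317,2.2456)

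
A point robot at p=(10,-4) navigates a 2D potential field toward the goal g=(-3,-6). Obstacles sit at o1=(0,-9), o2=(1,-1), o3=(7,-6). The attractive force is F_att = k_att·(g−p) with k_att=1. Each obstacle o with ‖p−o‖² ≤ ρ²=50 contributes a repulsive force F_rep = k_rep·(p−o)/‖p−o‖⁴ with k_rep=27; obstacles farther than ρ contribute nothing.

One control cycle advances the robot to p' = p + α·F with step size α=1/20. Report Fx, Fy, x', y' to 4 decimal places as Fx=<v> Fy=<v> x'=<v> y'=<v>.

Fx=-12.5207 Fy=-1.6805 x'=9.3740 y'=-4.0840

F_att = 1·(g−p) = 1·(-13,-2) = (-13.0000,-2.0000)
o1: d²=125 > ρ²=50 → inactive
o2: d²=90 > ρ²=50 → inactive
o3: d²=13 ≤ ρ²=50; F_rep = 27·(3,2)/13² = (0.4793,0.3195)
F = F_att + ΣF_rep = (-12.5207,-1.6805)
p' = p + 1/20·F = (9.3740,-4.0840)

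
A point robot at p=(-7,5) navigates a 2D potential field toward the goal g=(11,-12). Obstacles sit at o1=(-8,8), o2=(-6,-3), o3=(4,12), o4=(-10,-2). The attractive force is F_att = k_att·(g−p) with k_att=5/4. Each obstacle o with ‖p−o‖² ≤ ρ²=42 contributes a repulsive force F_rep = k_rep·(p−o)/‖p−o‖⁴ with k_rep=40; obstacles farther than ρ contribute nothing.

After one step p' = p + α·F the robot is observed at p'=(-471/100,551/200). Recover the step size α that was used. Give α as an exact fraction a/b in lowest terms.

α = 1/10

F_att = 5/4·(g−p) = 5/4·(18,-17) = (22.5000,-21.2500)
o1: d²=10 ≤ ρ²=42; F_rep = 40·(1,-3)/10² = (0.4000,-1.2000)
o2: d²=65 > ρ²=42 → inactive
o3: d²=170 > ρ²=42 → inactive
o4: d²=58 > ρ²=42 → inactive
F = F_att + ΣF_rep = (22.9000,-22.4500)
Δp = p'−p = (2.2900,-2.2450); α = Δx/Fx = (229/100) / (229/10) = 1/10
check: Δy/Fy = (-449/200) / (-449/20) = 1/10 ✓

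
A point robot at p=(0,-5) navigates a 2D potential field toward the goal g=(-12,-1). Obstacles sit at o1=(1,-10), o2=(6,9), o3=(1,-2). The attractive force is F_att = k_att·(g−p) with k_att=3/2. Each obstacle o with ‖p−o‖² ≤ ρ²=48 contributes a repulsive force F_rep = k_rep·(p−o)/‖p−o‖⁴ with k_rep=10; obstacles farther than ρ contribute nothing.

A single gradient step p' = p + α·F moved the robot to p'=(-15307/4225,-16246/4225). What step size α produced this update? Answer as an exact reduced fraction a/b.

α = 1/5

F_att = 3/2·(g−p) = 3/2·(-12,4) = (-18.0000,6.0000)
o1: d²=26 ≤ ρ²=48; F_rep = 10·(-1,5)/26² = (-0.0148,0.0740)
o2: d²=232 > ρ²=48 → inactive
o3: d²=10 ≤ ρ²=48; F_rep = 10·(-1,-3)/10² = (-0.1000,-0.3000)
F = F_att + ΣF_rep = (-18.1148,5.7740)
Δp = p'−p = (-3.6230,1.1548); α = Δx/Fx = (-15307/4225) / (-15307/845) = 1/5
check: Δy/Fy = (4879/4225) / (4879/845) = 1/5 ✓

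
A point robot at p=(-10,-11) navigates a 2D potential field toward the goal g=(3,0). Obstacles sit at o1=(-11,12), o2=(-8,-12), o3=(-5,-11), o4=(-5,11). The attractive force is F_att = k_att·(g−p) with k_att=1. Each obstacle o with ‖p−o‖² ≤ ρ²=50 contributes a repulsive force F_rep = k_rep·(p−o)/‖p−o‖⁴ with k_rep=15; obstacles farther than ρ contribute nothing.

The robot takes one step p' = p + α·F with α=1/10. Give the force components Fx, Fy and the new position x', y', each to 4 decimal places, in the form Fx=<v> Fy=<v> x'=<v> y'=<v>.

F_att = 1·(g−p) = 1·(13,11) = (13.0000,11.0000)
o1: d²=530 > ρ²=50 → inactive
o2: d²=5 ≤ ρ²=50; F_rep = 15·(-2,1)/5² = (-1.2000,0.6000)
o3: d²=25 ≤ ρ²=50; F_rep = 15·(-5,0)/25² = (-0.1200,0.0000)
o4: d²=509 > ρ²=50 → inactive
F = F_att + ΣF_rep = (11.6800,11.6000)
p' = p + 1/10·F = (-8.8320,-9.8400)

Fx=11.6800 Fy=11.6000 x'=-8.8320 y'=-9.8400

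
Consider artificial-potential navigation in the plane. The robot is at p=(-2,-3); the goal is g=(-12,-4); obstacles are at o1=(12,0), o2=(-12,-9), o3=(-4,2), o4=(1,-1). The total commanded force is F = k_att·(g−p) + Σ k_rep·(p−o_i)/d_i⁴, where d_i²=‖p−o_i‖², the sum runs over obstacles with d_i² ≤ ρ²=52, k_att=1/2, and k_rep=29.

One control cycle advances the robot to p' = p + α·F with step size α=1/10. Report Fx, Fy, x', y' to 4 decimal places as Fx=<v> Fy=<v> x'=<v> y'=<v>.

F_att = 1/2·(g−p) = 1/2·(-10,-1) = (-5.0000,-0.5000)
o1: d²=205 > ρ²=52 → inactive
o2: d²=136 > ρ²=52 → inactive
o3: d²=29 ≤ ρ²=52; F_rep = 29·(2,-5)/29² = (0.0690,-0.1724)
o4: d²=13 ≤ ρ²=52; F_rep = 29·(-3,-2)/13² = (-0.5148,-0.3432)
F = F_att + ΣF_rep = (-5.4458,-1.0156)
p' = p + 1/10·F = (-2.5446,-3.1016)

Fx=-5.4458 Fy=-1.0156 x'=-2.5446 y'=-3.1016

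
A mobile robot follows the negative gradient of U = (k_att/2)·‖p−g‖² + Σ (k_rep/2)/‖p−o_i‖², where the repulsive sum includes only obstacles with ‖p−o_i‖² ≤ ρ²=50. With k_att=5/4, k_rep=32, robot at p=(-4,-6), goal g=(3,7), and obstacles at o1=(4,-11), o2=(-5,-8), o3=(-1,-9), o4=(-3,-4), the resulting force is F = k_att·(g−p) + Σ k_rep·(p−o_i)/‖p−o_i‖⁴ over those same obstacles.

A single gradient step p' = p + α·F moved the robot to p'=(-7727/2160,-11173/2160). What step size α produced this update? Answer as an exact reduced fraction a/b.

F_att = 5/4·(g−p) = 5/4·(7,13) = (8.7500,16.2500)
o1: d²=89 > ρ²=50 → inactive
o2: d²=5 ≤ ρ²=50; F_rep = 32·(1,2)/5² = (1.2800,2.5600)
o3: d²=18 ≤ ρ²=50; F_rep = 32·(-3,3)/18² = (-0.2963,0.2963)
o4: d²=5 ≤ ρ²=50; F_rep = 32·(-1,-2)/5² = (-1.2800,-2.5600)
F = F_att + ΣF_rep = (8.4537,16.5463)
Δp = p'−p = (0.4227,0.8273); α = Δx/Fx = (913/2160) / (913/108) = 1/20
check: Δy/Fy = (1787/2160) / (1787/108) = 1/20 ✓

α = 1/20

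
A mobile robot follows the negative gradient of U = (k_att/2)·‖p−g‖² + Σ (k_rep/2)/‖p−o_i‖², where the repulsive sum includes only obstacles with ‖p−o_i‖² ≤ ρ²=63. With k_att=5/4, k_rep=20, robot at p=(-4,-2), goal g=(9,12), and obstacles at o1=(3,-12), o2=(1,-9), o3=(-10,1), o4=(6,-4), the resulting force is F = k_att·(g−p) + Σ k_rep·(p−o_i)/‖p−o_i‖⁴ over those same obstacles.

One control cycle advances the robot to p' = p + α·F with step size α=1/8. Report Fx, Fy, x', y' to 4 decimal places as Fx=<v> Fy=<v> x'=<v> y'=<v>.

F_att = 5/4·(g−p) = 5/4·(13,14) = (16.2500,17.5000)
o1: d²=149 > ρ²=63 → inactive
o2: d²=74 > ρ²=63 → inactive
o3: d²=45 ≤ ρ²=63; F_rep = 20·(6,-3)/45² = (0.0593,-0.0296)
o4: d²=104 > ρ²=63 → inactive
F = F_att + ΣF_rep = (16.3093,17.4704)
p' = p + 1/8·F = (-1.9613,0.1838)

Fx=16.3093 Fy=17.4704 x'=-1.9613 y'=0.1838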